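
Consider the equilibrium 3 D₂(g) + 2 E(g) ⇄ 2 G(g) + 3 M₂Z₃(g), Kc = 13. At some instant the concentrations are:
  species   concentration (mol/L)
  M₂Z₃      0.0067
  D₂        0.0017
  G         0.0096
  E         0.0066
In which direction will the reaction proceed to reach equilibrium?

in the reverse direction

Qc = [G]²·[M₂Z₃]³ / ([D₂]³·[E]²) = (0.0096)²·(0.0067)³ / ((0.0017)³·(0.0066)²) = 130
Qc = 130 > Kc = 13, so the reverse reaction proceeds.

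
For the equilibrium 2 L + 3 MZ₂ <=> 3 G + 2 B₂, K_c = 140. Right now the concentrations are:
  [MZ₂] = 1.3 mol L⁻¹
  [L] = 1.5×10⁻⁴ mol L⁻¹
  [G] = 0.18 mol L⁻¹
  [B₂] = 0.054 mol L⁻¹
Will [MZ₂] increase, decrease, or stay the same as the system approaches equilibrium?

Q_c = [G]³·[B₂]² / ([L]²·[MZ₂]³) = (0.18)³·(0.054)² / ((1.5×10⁻⁴)²·(1.3)³) = 340
Q_c = 340 > K_c = 140: net reverse reaction.
MZ₂ is a reactant, so it increases.

increase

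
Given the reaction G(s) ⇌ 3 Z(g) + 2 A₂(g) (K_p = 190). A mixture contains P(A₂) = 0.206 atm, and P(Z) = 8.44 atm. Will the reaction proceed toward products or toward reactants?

(G is a pure solid — omitted from Q_p.)
Q_p = P(Z)³·P(A₂)² = (8.44)³·(0.206)² = 25.5
Q_p = 25.5 < K_p = 190, so the forward reaction proceeds.

toward products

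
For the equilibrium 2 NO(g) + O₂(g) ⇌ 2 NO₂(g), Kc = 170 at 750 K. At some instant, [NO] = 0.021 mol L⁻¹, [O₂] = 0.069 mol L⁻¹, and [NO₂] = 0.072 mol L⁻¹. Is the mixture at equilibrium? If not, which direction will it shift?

Qc = [NO₂]² / ([NO]²·[O₂]) = (0.072)² / ((0.021)²·(0.069)) = 170
Qc = 170 = Kc; the system is at equilibrium.

yes, at equilibrium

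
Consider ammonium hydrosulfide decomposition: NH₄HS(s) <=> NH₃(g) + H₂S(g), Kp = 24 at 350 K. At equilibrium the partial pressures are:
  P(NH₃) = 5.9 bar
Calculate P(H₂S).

P(H₂S) = 4.1 bar

(NH₄HS is a pure solid — omitted from Kp.)
At equilibrium, Kp = P(NH₃)·P(H₂S) = 24.
(5.9)·(P(H₂S)) = 24
P(H₂S) = 4.07 = 4.1 bar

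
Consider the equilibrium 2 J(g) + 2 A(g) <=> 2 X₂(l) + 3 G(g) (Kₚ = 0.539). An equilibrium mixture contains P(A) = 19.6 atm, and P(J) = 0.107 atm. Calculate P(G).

(X₂ is a pure liquid — omitted from Kₚ.)
At equilibrium, Kₚ = P(G)³ / (P(J)²·P(A)²) = 0.539.
(P(G))³ / ((0.107)²·(19.6)²) = 0.539
P(G)³ = 2.37 ⇒ P(G) = 1.33 atm

P(G) = 1.33 atm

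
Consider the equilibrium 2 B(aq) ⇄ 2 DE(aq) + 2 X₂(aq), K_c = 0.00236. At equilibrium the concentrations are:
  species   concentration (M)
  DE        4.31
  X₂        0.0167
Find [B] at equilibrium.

[B] = 1.48 M

At equilibrium, K_c = [DE]²·[X₂]² / [B]² = 0.00236.
(4.31)²·(0.0167)² / ([B])² = 0.00236
[B]² = 2.20 ⇒ [B] = 1.48 M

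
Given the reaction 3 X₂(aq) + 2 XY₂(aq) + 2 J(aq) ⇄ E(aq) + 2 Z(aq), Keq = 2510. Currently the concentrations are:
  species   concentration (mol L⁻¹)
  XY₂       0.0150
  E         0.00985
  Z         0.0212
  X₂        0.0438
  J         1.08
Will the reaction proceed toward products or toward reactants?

Q = [E]·[Z]² / ([X₂]³·[XY₂]²·[J]²) = (0.00985)·(0.0212)² / ((0.0438)³·(0.0150)²·(1.08)²) = 201
Q = 201 < Keq = 2510, so the forward reaction proceeds.

to the right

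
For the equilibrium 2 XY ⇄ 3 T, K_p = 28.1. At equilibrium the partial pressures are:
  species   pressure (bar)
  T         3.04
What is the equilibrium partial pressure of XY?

P(XY) = 1.00 bar

At equilibrium, K_p = P(T)³ / P(XY)² = 28.1.
(3.04)³ / (P(XY))² = 28.1
P(XY)² = 1.00 ⇒ P(XY) = 1.00 bar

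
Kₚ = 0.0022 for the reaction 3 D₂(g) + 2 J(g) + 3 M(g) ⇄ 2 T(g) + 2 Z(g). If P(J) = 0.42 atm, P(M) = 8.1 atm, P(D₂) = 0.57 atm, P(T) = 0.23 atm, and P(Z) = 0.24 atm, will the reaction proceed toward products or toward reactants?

Qₚ = P(T)²·P(Z)² / (P(D₂)³·P(J)²·P(M)³) = (0.23)²·(0.24)² / ((0.57)³·(0.42)²·(8.1)³) = 1.8×10⁻⁴
Qₚ = 1.8×10⁻⁴ < Kₚ = 0.0022, so the forward reaction proceeds.

in the forward direction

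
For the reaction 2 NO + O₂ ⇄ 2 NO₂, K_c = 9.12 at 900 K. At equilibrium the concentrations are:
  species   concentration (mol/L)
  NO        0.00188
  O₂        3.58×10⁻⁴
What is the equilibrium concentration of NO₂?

At equilibrium, K_c = [NO₂]² / ([NO]²·[O₂]) = 9.12.
([NO₂])² / ((0.00188)²·(3.58×10⁻⁴)) = 9.12
[NO₂]² = 1.15×10⁻⁸ ⇒ [NO₂] = 1.07×10⁻⁴ mol/L

[NO₂] = 1.07×10⁻⁴ mol/L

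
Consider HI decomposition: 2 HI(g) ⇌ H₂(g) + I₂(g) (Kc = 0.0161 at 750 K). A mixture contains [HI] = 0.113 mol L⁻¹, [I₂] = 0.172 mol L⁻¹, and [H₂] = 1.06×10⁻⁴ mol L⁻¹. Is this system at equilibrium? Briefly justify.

no; Q < K, reaction proceeds forward

Qc = [H₂]·[I₂] / [HI]² = (1.06×10⁻⁴)·(0.172) / (0.113)² = 0.00143
Qc = 0.00143 < Kc = 0.0161: net forward reaction.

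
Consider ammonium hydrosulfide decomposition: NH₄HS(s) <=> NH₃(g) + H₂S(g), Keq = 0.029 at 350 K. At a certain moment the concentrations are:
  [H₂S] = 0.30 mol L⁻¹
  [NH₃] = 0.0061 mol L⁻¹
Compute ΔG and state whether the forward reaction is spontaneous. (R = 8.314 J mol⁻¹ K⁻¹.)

(NH₄HS is a pure solid — omitted from Q.)
Q = [NH₃]·[H₂S] = (0.0061)·(0.30) = 0.00183
ΔG = RT ln(Q/Keq) = (8.314 J mol⁻¹ K⁻¹)(350 K) × ln(0.00183/0.029)
   = (2.910 kJ/mol)(-2.763) = -8.04 kJ/mol
ΔG < 0, so the forward reaction is spontaneous (proceeds forward).

ΔG = -8.04 kJ/mol; the forward reaction is spontaneous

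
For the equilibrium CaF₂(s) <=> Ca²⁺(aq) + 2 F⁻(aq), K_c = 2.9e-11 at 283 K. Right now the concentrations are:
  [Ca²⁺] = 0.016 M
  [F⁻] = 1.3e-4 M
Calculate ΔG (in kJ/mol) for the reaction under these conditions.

(CaF₂ is a pure solid — omitted from Q_c.)
Q_c = [Ca²⁺]·[F⁻]² = (0.016)·(1.3e-4)² = 2.70e-10
ΔG = RT ln(Q_c/K_c) = (8.314 J mol⁻¹ K⁻¹)(283 K) × ln(2.70e-10/2.9e-11)
   = (2.353 kJ/mol)(2.231) = 5.25 kJ/mol
ΔG > 0, so the forward reaction is non-spontaneous (proceeds in reverse).

ΔG = 5.25 kJ/mol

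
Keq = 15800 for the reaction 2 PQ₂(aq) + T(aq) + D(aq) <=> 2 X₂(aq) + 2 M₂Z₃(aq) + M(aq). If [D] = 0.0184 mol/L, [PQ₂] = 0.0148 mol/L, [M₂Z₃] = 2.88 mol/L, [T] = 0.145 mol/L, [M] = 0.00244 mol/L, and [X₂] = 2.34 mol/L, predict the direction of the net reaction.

Q = [X₂]²·[M₂Z₃]²·[M] / ([PQ₂]²·[T]·[D]) = (2.34)²·(2.88)²·(0.00244) / ((0.0148)²·(0.145)·(0.0184)) = 1.90×10⁵
Q = 1.90×10⁵ > Keq = 15800, so the reverse reaction proceeds.

in the reverse direction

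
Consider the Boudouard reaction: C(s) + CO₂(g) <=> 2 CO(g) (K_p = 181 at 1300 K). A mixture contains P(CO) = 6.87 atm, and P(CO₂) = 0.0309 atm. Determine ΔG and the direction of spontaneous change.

(C is a pure solid — omitted from Q_p.)
Q_p = P(CO)² / P(CO₂) = (6.87)² / (0.0309) = 1530
ΔG = RT ln(Q_p/K_p) = (8.314 J mol⁻¹ K⁻¹)(1300 K) × ln(1530/181)
   = (10.81 kJ/mol)(2.135) = 23.1 kJ/mol
ΔG > 0, so the forward reaction is non-spontaneous (proceeds in reverse).

ΔG = 23.1 kJ/mol; the forward reaction is non-spontaneous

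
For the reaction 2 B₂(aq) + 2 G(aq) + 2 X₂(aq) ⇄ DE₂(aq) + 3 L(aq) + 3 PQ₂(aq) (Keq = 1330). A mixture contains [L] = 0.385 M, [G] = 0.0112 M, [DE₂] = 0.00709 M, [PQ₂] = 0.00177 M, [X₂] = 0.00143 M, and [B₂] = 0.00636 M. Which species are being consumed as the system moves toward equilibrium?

Q = [DE₂]·[L]³·[PQ₂]³ / ([B₂]²·[G]²·[X₂]²) = (0.00709)·(0.385)³·(0.00177)³ / ((0.00636)²·(0.0112)²·(0.00143)²) = 216
Q = 216 < Keq = 1330: net forward reaction.

B₂, G, X₂ (reactants)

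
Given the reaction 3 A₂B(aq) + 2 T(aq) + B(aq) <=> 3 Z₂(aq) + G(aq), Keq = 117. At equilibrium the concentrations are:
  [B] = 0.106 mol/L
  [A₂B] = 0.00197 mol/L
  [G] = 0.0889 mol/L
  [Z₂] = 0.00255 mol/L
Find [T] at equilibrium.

[T] = 0.125 mol/L

At equilibrium, Keq = [Z₂]³·[G] / ([A₂B]³·[T]²·[B]) = 117.
(0.00255)³·(0.0889) / ((0.00197)³·([T])²·(0.106)) = 117
[T]² = 0.0155 ⇒ [T] = 0.125 mol/L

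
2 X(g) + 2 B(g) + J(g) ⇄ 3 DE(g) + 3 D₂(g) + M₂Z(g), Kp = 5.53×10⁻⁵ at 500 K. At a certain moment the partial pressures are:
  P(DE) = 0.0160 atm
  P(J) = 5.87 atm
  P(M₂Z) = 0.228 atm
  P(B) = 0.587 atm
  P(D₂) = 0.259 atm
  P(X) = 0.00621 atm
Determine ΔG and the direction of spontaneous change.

ΔG = 5.51 kJ/mol; the forward reaction is non-spontaneous

Qp = P(DE)³·P(D₂)³·P(M₂Z) / (P(X)²·P(B)²·P(J)) = (0.0160)³·(0.259)³·(0.228) / ((0.00621)²·(0.587)²·(5.87)) = 2.08×10⁻⁴
ΔG = RT ln(Qp/Kp) = (8.314 J mol⁻¹ K⁻¹)(500 K) × ln(2.08×10⁻⁴/5.53×10⁻⁵)
   = (4.157 kJ/mol)(1.325) = 5.51 kJ/mol
ΔG > 0, so the forward reaction is non-spontaneous (proceeds in reverse).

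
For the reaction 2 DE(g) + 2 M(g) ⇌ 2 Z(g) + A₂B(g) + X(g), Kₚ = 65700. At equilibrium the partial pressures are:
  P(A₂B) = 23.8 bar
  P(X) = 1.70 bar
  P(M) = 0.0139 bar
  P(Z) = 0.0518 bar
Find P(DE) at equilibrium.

P(DE) = 0.0925 bar

At equilibrium, Kₚ = P(Z)²·P(A₂B)·P(X) / (P(DE)²·P(M)²) = 65700.
(0.0518)²·(23.8)·(1.70) / ((P(DE))²·(0.0139)²) = 65700
P(DE)² = 0.00855 ⇒ P(DE) = 0.0925 bar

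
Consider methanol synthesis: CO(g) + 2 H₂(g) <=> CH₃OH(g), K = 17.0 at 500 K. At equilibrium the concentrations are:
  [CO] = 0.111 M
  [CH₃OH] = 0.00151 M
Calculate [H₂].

[H₂] = 0.0283 M

At equilibrium, K = [CH₃OH] / ([CO]·[H₂]²) = 17.0.
(0.00151) / ((0.111)·([H₂])²) = 17.0
[H₂]² = 8.00×10⁻⁴ ⇒ [H₂] = 0.0283 M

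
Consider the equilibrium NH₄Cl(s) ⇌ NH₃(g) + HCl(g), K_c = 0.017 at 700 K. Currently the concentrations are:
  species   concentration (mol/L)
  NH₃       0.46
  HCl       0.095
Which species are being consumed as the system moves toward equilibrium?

NH₃, HCl (products)

(NH₄Cl is a pure solid — omitted from Q_c.)
Q_c = [NH₃]·[HCl] = (0.46)·(0.095) = 0.044
Q_c = 0.044 > K_c = 0.017: net reverse reaction.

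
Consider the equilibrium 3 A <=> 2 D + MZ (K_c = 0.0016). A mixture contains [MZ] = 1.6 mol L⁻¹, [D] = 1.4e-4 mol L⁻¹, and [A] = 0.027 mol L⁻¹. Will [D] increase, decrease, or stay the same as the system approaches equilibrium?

stay the same

Q_c = [D]²·[MZ] / [A]³ = (1.4e-4)²·(1.6) / (0.027)³ = 0.0016
Q_c = 0.0016 = K_c; the system is at equilibrium.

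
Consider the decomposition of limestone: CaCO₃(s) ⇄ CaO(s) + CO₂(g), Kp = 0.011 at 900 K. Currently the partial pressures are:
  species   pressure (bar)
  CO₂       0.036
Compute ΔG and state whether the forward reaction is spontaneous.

ΔG = 8.87 kJ/mol; the forward reaction is non-spontaneous

(CaCO₃, CaO are pure solids — omitted from Qp.)
Qp = P(CO₂) = 0.0360
ΔG = RT ln(Qp/Kp) = (8.314 J mol⁻¹ K⁻¹)(900 K) × ln(0.0360/0.011)
   = (7.483 kJ/mol)(1.186) = 8.87 kJ/mol
ΔG > 0, so the forward reaction is non-spontaneous (proceeds in reverse).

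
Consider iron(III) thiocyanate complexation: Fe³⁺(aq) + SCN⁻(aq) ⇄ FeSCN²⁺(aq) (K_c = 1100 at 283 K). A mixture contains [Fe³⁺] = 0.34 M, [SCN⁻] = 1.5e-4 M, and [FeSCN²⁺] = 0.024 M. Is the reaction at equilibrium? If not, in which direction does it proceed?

toward products

Q_c = [FeSCN²⁺] / ([Fe³⁺]·[SCN⁻]) = (0.024) / ((0.34)·(1.5e-4)) = 470
Q_c = 470 < K_c = 1100, so the forward reaction proceeds.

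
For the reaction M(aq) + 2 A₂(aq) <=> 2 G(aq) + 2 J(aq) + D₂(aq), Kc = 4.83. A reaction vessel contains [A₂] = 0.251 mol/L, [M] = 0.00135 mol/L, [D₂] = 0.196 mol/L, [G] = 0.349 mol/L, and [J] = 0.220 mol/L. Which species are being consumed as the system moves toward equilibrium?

Qc = [G]²·[J]²·[D₂] / ([M]·[A₂]²) = (0.349)²·(0.220)²·(0.196) / ((0.00135)·(0.251)²) = 13.6
Qc = 13.6 > Kc = 4.83: net reverse reaction.

G, J, D₂ (products)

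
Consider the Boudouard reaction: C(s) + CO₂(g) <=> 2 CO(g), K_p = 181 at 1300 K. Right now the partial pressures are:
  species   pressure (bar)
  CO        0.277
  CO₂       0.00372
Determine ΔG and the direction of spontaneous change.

ΔG = -23.5 kJ/mol; the forward reaction is spontaneous

(C is a pure solid — omitted from Q_p.)
Q_p = P(CO)² / P(CO₂) = (0.277)² / (0.00372) = 20.6
ΔG = RT ln(Q_p/K_p) = (8.314 J mol⁻¹ K⁻¹)(1300 K) × ln(20.6/181)
   = (10.81 kJ/mol)(-2.173) = -23.5 kJ/mol
ΔG < 0, so the forward reaction is spontaneous (proceeds forward).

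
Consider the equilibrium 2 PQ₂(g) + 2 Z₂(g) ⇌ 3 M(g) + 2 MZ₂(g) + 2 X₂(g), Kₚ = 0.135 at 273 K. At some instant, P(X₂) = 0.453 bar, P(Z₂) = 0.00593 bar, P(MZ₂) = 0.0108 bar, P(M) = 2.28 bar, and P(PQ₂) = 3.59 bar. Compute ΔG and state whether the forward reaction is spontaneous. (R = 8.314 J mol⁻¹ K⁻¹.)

ΔG = 3.48 kJ/mol; the forward reaction is non-spontaneous

Qₚ = P(M)³·P(MZ₂)²·P(X₂)² / (P(PQ₂)²·P(Z₂)²) = (2.28)³·(0.0108)²·(0.453)² / ((3.59)²·(0.00593)²) = 0.626
ΔG = RT ln(Qₚ/Kₚ) = (8.314 J mol⁻¹ K⁻¹)(273 K) × ln(0.626/0.135)
   = (2.270 kJ/mol)(1.534) = 3.48 kJ/mol
ΔG > 0, so the forward reaction is non-spontaneous (proceeds in reverse).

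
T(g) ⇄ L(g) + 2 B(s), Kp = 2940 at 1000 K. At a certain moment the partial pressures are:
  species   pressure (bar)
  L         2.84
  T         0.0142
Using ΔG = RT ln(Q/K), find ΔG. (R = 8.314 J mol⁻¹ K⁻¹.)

(B is a pure solid — omitted from Qp.)
Qp = P(L) / P(T) = (2.84) / (0.0142) = 200
ΔG = RT ln(Qp/Kp) = (8.314 J mol⁻¹ K⁻¹)(1000 K) × ln(200/2940)
   = (8.314 kJ/mol)(-2.688) = -22.3 kJ/mol
ΔG < 0, so the forward reaction is spontaneous (proceeds forward).

ΔG = -22.3 kJ/mol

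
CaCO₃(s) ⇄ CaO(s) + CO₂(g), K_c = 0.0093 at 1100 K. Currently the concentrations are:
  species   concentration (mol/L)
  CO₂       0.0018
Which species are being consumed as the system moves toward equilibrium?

(CaCO₃, CaO are pure solids — omitted from Q_c.)
Q_c = [CO₂] = 0.0018
Q_c = 0.0018 < K_c = 0.0093: net forward reaction.

CaCO₃ (reactants)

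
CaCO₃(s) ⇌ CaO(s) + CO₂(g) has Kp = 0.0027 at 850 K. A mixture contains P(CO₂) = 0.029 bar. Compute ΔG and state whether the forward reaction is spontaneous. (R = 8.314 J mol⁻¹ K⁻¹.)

ΔG = 16.8 kJ/mol; the forward reaction is non-spontaneous

(CaCO₃, CaO are pure solids — omitted from Qp.)
Qp = P(CO₂) = 0.0290
ΔG = RT ln(Qp/Kp) = (8.314 J mol⁻¹ K⁻¹)(850 K) × ln(0.0290/0.0027)
   = (7.067 kJ/mol)(2.374) = 16.8 kJ/mol
ΔG > 0, so the forward reaction is non-spontaneous (proceeds in reverse).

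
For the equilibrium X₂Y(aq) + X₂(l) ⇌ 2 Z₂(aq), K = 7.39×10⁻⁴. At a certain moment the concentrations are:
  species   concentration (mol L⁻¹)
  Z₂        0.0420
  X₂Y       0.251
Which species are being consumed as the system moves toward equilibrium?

Z₂ (products)

(X₂ is a pure liquid — omitted from Q.)
Q = [Z₂]² / [X₂Y] = (0.0420)² / (0.251) = 0.00703
Q = 0.00703 > K = 7.39×10⁻⁴: net reverse reaction.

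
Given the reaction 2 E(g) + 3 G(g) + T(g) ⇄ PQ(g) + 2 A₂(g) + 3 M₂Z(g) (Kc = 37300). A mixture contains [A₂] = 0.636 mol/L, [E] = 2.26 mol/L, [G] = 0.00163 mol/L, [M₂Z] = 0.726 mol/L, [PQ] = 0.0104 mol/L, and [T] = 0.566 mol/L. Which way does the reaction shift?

reverse (toward reactants)

Qc = [PQ]·[A₂]²·[M₂Z]³ / ([E]²·[G]³·[T]) = (0.0104)·(0.636)²·(0.726)³ / ((2.26)²·(0.00163)³·(0.566)) = 1.29×10⁵
Qc = 1.29×10⁵ > Kc = 37300, so the reverse reaction proceeds.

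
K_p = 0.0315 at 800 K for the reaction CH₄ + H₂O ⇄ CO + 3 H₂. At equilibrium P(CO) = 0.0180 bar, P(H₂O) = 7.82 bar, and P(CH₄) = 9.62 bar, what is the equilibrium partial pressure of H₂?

At equilibrium, K_p = P(CO)·P(H₂)³ / (P(CH₄)·P(H₂O)) = 0.0315.
(0.0180)·(P(H₂))³ / ((9.62)·(7.82)) = 0.0315
P(H₂)³ = 132 ⇒ P(H₂) = 5.09 bar

P(H₂) = 5.09 bar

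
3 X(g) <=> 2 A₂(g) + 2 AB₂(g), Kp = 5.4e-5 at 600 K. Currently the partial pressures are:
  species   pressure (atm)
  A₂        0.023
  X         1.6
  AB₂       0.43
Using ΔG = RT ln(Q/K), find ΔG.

Qp = P(A₂)²·P(AB₂)² / P(X)³ = (0.023)²·(0.43)² / (1.6)³ = 2.39e-5
ΔG = RT ln(Qp/Kp) = (8.314 J mol⁻¹ K⁻¹)(600 K) × ln(2.39e-5/5.4e-5)
   = (4.988 kJ/mol)(-0.8151) = -4.07 kJ/mol
ΔG < 0, so the forward reaction is spontaneous (proceeds forward).

ΔG = -4.07 kJ/mol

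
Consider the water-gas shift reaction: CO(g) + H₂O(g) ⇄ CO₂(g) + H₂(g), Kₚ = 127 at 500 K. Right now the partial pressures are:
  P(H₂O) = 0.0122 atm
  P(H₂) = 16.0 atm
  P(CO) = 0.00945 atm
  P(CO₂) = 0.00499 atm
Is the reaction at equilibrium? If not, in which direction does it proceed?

Qₚ = P(CO₂)·P(H₂) / (P(CO)·P(H₂O)) = (0.00499)·(16.0) / ((0.00945)·(0.0122)) = 693
Qₚ = 693 > Kₚ = 127, so the reverse reaction proceeds.

to the left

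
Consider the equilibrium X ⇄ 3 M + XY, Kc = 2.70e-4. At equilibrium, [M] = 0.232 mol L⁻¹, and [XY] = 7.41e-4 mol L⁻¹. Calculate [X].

At equilibrium, Kc = [M]³·[XY] / [X] = 2.70e-4.
(0.232)³·(7.41e-4) / ([X]) = 2.70e-4
[X] = 0.0343 mol L⁻¹

[X] = 0.0343 mol L⁻¹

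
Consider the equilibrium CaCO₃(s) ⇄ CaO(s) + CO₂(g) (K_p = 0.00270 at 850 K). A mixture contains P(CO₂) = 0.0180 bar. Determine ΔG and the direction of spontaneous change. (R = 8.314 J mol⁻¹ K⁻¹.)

ΔG = 13.4 kJ/mol; the forward reaction is non-spontaneous

(CaCO₃, CaO are pure solids — omitted from Q_p.)
Q_p = P(CO₂) = 0.0180
ΔG = RT ln(Q_p/K_p) = (8.314 J mol⁻¹ K⁻¹)(850 K) × ln(0.0180/0.00270)
   = (7.067 kJ/mol)(1.897) = 13.4 kJ/mol
ΔG > 0, so the forward reaction is non-spontaneous (proceeds in reverse).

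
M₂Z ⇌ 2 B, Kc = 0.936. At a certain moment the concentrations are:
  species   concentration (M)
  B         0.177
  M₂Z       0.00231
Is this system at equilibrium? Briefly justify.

no; Q > K, reaction proceeds in reverse

Qc = [B]² / [M₂Z] = (0.177)² / (0.00231) = 13.6
Qc = 13.6 > Kc = 0.936: net reverse reaction.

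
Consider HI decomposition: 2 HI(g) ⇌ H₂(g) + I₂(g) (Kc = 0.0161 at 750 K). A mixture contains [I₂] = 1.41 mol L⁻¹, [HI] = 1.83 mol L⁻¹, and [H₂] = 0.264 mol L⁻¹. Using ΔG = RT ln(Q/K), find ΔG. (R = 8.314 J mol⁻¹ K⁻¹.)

ΔG = 12.0 kJ/mol

Qc = [H₂]·[I₂] / [HI]² = (0.264)·(1.41) / (1.83)² = 0.111
ΔG = RT ln(Qc/Kc) = (8.314 J mol⁻¹ K⁻¹)(750 K) × ln(0.111/0.0161)
   = (6.236 kJ/mol)(1.931) = 12.0 kJ/mol
ΔG > 0, so the forward reaction is non-spontaneous (proceeds in reverse).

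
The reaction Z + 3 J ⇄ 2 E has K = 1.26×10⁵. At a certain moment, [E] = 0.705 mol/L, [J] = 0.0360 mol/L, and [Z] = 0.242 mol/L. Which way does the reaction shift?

Q = [E]² / ([Z]·[J]³) = (0.705)² / ((0.242)·(0.0360)³) = 44000
Q = 44000 < K = 1.26×10⁵, so the forward reaction proceeds.

in the forward direction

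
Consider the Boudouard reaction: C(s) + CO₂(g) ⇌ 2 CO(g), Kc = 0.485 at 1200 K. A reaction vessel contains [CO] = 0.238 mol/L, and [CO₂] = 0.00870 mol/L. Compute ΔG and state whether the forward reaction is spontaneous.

ΔG = 25.9 kJ/mol; the forward reaction is non-spontaneous

(C is a pure solid — omitted from Qc.)
Qc = [CO]² / [CO₂] = (0.238)² / (0.00870) = 6.51
ΔG = RT ln(Qc/Kc) = (8.314 J mol⁻¹ K⁻¹)(1200 K) × ln(6.51/0.485)
   = (9.977 kJ/mol)(2.597) = 25.9 kJ/mol
ΔG > 0, so the forward reaction is non-spontaneous (proceeds in reverse).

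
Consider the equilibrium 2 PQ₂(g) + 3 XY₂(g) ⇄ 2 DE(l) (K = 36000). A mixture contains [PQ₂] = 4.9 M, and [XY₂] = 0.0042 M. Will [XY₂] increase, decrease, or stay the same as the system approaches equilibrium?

(DE is a pure liquid — omitted from Q.)
Q = 1 / ([PQ₂]²·[XY₂]³) = 1 / ((4.9)²·(0.0042)³) = 5.6×10⁵
Q = 5.6×10⁵ > K = 36000: net reverse reaction.
XY₂ is a reactant, so it increases.

increase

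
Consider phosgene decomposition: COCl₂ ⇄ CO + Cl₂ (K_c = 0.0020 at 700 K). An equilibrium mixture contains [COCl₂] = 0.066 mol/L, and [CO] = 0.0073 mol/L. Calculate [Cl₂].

At equilibrium, K_c = [CO]·[Cl₂] / [COCl₂] = 0.0020.
(0.0073)·([Cl₂]) / (0.066) = 0.0020
[Cl₂] = 0.0181 = 0.018 mol/L

[Cl₂] = 0.018 mol/L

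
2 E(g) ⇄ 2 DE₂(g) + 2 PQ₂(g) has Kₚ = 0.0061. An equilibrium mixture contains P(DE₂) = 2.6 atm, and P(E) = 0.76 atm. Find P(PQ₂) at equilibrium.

At equilibrium, Kₚ = P(DE₂)²·P(PQ₂)² / P(E)² = 0.0061.
(2.6)²·(P(PQ₂))² / (0.76)² = 0.0061
P(PQ₂)² = 5.21×10⁻⁴ ⇒ P(PQ₂) = 0.023 atm

P(PQ₂) = 0.023 atm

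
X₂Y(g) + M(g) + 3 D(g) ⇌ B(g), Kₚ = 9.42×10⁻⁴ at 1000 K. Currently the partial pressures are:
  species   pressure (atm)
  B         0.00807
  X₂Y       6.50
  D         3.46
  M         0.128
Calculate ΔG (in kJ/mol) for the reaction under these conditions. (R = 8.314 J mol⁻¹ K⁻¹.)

Qₚ = P(B) / (P(X₂Y)·P(M)·P(D)³) = (0.00807) / ((6.50)·(0.128)·(3.46)³) = 2.34×10⁻⁴
ΔG = RT ln(Qₚ/Kₚ) = (8.314 J mol⁻¹ K⁻¹)(1000 K) × ln(2.34×10⁻⁴/9.42×10⁻⁴)
   = (8.314 kJ/mol)(-1.393) = -11.6 kJ/mol
ΔG < 0, so the forward reaction is spontaneous (proceeds forward).

ΔG = -11.6 kJ/mol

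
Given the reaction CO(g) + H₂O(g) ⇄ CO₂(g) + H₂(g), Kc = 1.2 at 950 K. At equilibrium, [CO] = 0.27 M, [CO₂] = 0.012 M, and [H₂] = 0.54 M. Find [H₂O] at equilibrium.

At equilibrium, Kc = [CO₂]·[H₂] / ([CO]·[H₂O]) = 1.2.
(0.012)·(0.54) / ((0.27)·([H₂O])) = 1.2
[H₂O] = 0.0200 = 0.020 M

[H₂O] = 0.020 M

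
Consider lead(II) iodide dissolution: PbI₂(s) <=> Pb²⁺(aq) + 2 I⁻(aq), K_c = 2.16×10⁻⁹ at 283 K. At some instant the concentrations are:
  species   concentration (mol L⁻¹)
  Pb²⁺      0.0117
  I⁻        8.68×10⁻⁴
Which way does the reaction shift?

(PbI₂ is a pure solid — omitted from Q_c.)
Q_c = [Pb²⁺]·[I⁻]² = (0.0117)·(8.68×10⁻⁴)² = 8.82×10⁻⁹
Q_c = 8.82×10⁻⁹ > K_c = 2.16×10⁻⁹, so the reverse reaction proceeds.

to the left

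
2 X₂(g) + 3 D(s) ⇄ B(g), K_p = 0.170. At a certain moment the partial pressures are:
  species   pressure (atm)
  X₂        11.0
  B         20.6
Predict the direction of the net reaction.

at equilibrium

(D is a pure solid — omitted from Q_p.)
Q_p = P(B) / P(X₂)² = (20.6) / (11.0)² = 0.170
Q_p = 0.170 = K_p, so the system is already at equilibrium.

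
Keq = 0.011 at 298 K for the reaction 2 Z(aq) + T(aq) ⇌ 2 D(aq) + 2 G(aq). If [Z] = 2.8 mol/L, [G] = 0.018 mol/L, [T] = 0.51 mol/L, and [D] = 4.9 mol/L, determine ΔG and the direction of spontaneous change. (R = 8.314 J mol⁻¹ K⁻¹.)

ΔG = -4.29 kJ/mol; the forward reaction is spontaneous

Q = [D]²·[G]² / ([Z]²·[T]) = (4.9)²·(0.018)² / ((2.8)²·(0.51)) = 0.00195
ΔG = RT ln(Q/Keq) = (8.314 J mol⁻¹ K⁻¹)(298 K) × ln(0.00195/0.011)
   = (2.478 kJ/mol)(-1.730) = -4.29 kJ/mol
ΔG < 0, so the forward reaction is spontaneous (proceeds forward).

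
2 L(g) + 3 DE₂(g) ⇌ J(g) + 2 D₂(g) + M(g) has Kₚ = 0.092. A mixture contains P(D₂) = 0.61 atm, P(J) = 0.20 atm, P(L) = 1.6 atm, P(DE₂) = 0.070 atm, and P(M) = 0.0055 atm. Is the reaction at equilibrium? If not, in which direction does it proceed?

to the left

Qₚ = P(J)·P(D₂)²·P(M) / (P(L)²·P(DE₂)³) = (0.20)·(0.61)²·(0.0055) / ((1.6)²·(0.070)³) = 0.47
Qₚ = 0.47 > Kₚ = 0.092, so the reverse reaction proceeds.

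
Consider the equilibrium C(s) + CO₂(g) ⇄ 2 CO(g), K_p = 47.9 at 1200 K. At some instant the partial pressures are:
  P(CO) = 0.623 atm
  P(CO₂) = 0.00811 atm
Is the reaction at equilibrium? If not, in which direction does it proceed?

at equilibrium

(C is a pure solid — omitted from Q_p.)
Q_p = P(CO)² / P(CO₂) = (0.623)² / (0.00811) = 47.9
Q_p = 47.9 = K_p, so the system is already at equilibrium.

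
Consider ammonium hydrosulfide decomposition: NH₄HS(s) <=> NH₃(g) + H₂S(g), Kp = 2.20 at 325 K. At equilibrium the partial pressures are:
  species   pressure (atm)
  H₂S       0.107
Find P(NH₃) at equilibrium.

P(NH₃) = 20.6 atm

(NH₄HS is a pure solid — omitted from Kp.)
At equilibrium, Kp = P(NH₃)·P(H₂S) = 2.20.
(P(NH₃))·(0.107) = 2.20
P(NH₃) = 20.6 atm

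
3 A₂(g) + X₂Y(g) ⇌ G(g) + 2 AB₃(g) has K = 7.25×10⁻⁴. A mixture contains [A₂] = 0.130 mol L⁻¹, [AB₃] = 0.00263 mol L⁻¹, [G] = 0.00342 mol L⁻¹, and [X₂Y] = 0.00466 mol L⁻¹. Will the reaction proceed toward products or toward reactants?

Q = [G]·[AB₃]² / ([A₂]³·[X₂Y]) = (0.00342)·(0.00263)² / ((0.130)³·(0.00466)) = 0.00231
Q = 0.00231 > K = 7.25×10⁻⁴, so the reverse reaction proceeds.

to the left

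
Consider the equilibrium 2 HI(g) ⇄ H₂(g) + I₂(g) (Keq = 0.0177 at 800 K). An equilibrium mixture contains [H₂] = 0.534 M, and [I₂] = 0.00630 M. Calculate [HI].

At equilibrium, Keq = [H₂]·[I₂] / [HI]² = 0.0177.
(0.534)·(0.00630) / ([HI])² = 0.0177
[HI]² = 0.190 ⇒ [HI] = 0.436 M

[HI] = 0.436 M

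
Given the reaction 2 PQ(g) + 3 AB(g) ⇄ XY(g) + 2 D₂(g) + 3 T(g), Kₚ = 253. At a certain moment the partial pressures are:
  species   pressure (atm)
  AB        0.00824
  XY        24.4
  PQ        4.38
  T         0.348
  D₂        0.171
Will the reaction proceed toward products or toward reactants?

Qₚ = P(XY)·P(D₂)²·P(T)³ / (P(PQ)²·P(AB)³) = (24.4)·(0.171)²·(0.348)³ / ((4.38)²·(0.00824)³) = 2800
Qₚ = 2800 > Kₚ = 253, so the reverse reaction proceeds.

in the reverse direction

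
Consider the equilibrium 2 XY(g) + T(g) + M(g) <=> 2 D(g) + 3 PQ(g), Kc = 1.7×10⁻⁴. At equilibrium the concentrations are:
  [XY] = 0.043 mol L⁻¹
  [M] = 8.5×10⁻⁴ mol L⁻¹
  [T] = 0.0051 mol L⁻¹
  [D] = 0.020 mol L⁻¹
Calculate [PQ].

At equilibrium, Kc = [D]²·[PQ]³ / ([XY]²·[T]·[M]) = 1.7×10⁻⁴.
(0.020)²·([PQ])³ / ((0.043)²·(0.0051)·(8.5×10⁻⁴)) = 1.7×10⁻⁴
[PQ]³ = 3.41×10⁻⁹ ⇒ [PQ] = 0.0015 mol L⁻¹

[PQ] = 0.0015 mol L⁻¹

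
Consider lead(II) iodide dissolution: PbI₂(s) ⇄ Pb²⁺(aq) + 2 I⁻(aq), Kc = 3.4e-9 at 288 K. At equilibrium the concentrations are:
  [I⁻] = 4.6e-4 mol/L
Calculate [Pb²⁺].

[Pb²⁺] = 0.016 mol/L

(PbI₂ is a pure solid — omitted from Kc.)
At equilibrium, Kc = [Pb²⁺]·[I⁻]² = 3.4e-9.
([Pb²⁺])·(4.6e-4)² = 3.4e-9
[Pb²⁺] = 0.0161 = 0.016 mol/L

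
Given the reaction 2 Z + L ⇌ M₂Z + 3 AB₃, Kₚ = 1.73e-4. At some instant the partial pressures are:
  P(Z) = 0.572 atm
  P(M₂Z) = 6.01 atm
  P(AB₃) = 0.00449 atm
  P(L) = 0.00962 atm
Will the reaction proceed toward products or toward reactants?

Qₚ = P(M₂Z)·P(AB₃)³ / (P(Z)²·P(L)) = (6.01)·(0.00449)³ / ((0.572)²·(0.00962)) = 1.73e-4
Qₚ = 1.73e-4 = Kₚ, so the system is already at equilibrium.

no net change (already at equilibrium)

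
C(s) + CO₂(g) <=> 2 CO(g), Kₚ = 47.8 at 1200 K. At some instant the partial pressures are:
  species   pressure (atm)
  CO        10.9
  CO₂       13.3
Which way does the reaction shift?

toward products

(C is a pure solid — omitted from Qₚ.)
Qₚ = P(CO)² / P(CO₂) = (10.9)² / (13.3) = 8.93
Qₚ = 8.93 < Kₚ = 47.8, so the forward reaction proceeds.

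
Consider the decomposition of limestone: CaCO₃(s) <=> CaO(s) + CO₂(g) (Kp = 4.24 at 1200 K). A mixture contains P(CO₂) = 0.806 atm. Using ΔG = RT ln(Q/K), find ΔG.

ΔG = -16.6 kJ/mol

(CaCO₃, CaO are pure solids — omitted from Qp.)
Qp = P(CO₂) = 0.806
ΔG = RT ln(Qp/Kp) = (8.314 J mol⁻¹ K⁻¹)(1200 K) × ln(0.806/4.24)
   = (9.977 kJ/mol)(-1.660) = -16.6 kJ/mol
ΔG < 0, so the forward reaction is spontaneous (proceeds forward).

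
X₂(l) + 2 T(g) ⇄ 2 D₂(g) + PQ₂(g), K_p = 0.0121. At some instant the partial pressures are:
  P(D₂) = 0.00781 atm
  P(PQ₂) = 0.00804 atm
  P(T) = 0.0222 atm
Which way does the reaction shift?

forward (toward products)

(X₂ is a pure liquid — omitted from Q_p.)
Q_p = P(D₂)²·P(PQ₂) / P(T)² = (0.00781)²·(0.00804) / (0.0222)² = 9.95×10⁻⁴
Q_p = 9.95×10⁻⁴ < K_p = 0.0121, so the forward reaction proceeds.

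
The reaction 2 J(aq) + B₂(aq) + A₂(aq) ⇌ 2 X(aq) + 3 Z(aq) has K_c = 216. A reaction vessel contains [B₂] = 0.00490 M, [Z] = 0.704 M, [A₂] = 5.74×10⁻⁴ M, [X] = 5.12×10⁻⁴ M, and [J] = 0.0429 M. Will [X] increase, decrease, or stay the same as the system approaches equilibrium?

Q_c = [X]²·[Z]³ / ([J]²·[B₂]·[A₂]) = (5.12×10⁻⁴)²·(0.704)³ / ((0.0429)²·(0.00490)·(5.74×10⁻⁴)) = 17.7
Q_c = 17.7 < K_c = 216: net forward reaction.
X is a product, so it increases.

increase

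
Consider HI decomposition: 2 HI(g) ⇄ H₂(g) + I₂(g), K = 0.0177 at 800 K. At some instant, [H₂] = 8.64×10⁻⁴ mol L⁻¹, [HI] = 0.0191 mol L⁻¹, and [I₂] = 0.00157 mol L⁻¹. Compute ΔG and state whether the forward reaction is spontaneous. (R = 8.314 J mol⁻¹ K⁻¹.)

Q = [H₂]·[I₂] / [HI]² = (8.64×10⁻⁴)·(0.00157) / (0.0191)² = 0.00372
ΔG = RT ln(Q/K) = (8.314 J mol⁻¹ K⁻¹)(800 K) × ln(0.00372/0.0177)
   = (6.651 kJ/mol)(-1.560) = -10.4 kJ/mol
ΔG < 0, so the forward reaction is spontaneous (proceeds forward).

ΔG = -10.4 kJ/mol; the forward reaction is spontaneous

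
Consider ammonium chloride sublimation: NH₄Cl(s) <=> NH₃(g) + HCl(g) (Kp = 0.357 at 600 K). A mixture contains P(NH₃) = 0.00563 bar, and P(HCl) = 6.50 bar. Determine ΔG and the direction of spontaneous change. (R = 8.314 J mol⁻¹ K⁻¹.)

(NH₄Cl is a pure solid — omitted from Qp.)
Qp = P(NH₃)·P(HCl) = (0.00563)·(6.50) = 0.0366
ΔG = RT ln(Qp/Kp) = (8.314 J mol⁻¹ K⁻¹)(600 K) × ln(0.0366/0.357)
   = (4.988 kJ/mol)(-2.278) = -11.4 kJ/mol
ΔG < 0, so the forward reaction is spontaneous (proceeds forward).

ΔG = -11.4 kJ/mol; the forward reaction is spontaneous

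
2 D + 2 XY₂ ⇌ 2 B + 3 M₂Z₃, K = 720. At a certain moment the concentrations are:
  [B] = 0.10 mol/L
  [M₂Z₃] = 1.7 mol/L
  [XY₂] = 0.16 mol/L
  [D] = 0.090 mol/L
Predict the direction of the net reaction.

Q = [B]²·[M₂Z₃]³ / ([D]²·[XY₂]²) = (0.10)²·(1.7)³ / ((0.090)²·(0.16)²) = 240
Q = 240 < K = 720, so the forward reaction proceeds.

toward products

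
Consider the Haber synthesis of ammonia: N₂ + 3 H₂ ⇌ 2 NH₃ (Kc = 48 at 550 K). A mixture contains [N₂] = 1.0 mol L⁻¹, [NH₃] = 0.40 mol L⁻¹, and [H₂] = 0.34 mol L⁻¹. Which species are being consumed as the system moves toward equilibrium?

Qc = [NH₃]² / ([N₂]·[H₂]³) = (0.40)² / ((1.0)·(0.34)³) = 4.1
Qc = 4.1 < Kc = 48: net forward reaction.

N₂, H₂ (reactants)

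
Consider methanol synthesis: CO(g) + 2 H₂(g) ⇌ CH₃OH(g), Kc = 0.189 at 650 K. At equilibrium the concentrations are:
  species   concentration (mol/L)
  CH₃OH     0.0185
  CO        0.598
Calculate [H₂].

At equilibrium, Kc = [CH₃OH] / ([CO]·[H₂]²) = 0.189.
(0.0185) / ((0.598)·([H₂])²) = 0.189
[H₂]² = 0.164 ⇒ [H₂] = 0.405 mol/L

[H₂] = 0.405 mol/L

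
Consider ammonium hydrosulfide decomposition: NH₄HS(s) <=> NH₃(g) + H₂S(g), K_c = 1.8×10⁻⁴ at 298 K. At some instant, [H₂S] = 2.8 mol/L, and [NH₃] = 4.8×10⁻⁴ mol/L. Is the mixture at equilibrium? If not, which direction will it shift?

(NH₄HS is a pure solid — omitted from Q_c.)
Q_c = [NH₃]·[H₂S] = (4.8×10⁻⁴)·(2.8) = 0.0013
Q_c = 0.0013 > K_c = 1.8×10⁻⁴: net reverse reaction.

no; Q > K, reaction proceeds in reverse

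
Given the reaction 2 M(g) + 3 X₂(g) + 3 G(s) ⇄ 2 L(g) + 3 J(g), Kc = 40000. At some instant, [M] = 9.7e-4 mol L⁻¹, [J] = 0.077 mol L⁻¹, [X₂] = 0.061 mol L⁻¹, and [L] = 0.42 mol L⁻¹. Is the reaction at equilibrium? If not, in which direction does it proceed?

(G is a pure solid — omitted from Qc.)
Qc = [L]²·[J]³ / ([M]²·[X₂]³) = (0.42)²·(0.077)³ / ((9.7e-4)²·(0.061)³) = 3.8e5
Qc = 3.8e5 > Kc = 40000, so the reverse reaction proceeds.

reverse (toward reactants)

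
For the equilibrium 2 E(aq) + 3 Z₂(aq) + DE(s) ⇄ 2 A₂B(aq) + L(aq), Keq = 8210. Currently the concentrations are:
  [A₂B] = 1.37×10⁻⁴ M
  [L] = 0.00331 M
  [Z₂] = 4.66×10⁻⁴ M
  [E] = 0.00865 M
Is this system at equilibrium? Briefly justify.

(DE is a pure solid — omitted from Q.)
Q = [A₂B]²·[L] / ([E]²·[Z₂]³) = (1.37×10⁻⁴)²·(0.00331) / ((0.00865)²·(4.66×10⁻⁴)³) = 8210
Q = 8210 = Keq; the system is at equilibrium.

yes, at equilibrium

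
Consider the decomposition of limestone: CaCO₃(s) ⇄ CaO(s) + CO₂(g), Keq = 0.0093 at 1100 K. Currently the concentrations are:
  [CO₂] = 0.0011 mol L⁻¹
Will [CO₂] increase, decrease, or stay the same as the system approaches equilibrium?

(CaCO₃, CaO are pure solids — omitted from Q.)
Q = [CO₂] = 0.0011
Q = 0.0011 < Keq = 0.0093: net forward reaction.
CO₂ is a product, so it increases.

increase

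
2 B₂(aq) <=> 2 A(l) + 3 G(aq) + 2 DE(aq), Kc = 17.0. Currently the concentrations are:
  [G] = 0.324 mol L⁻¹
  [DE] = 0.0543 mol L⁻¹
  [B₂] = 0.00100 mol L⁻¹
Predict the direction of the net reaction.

(A is a pure liquid — omitted from Qc.)
Qc = [G]³·[DE]² / [B₂]² = (0.324)³·(0.0543)² / (0.00100)² = 100
Qc = 100 > Kc = 17.0, so the reverse reaction proceeds.

in the reverse direction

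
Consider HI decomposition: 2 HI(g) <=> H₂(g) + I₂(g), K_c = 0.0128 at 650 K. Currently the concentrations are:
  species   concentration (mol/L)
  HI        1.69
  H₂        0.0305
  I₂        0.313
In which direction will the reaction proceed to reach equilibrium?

in the forward direction

Q_c = [H₂]·[I₂] / [HI]² = (0.0305)·(0.313) / (1.69)² = 0.00334
Q_c = 0.00334 < K_c = 0.0128, so the forward reaction proceeds.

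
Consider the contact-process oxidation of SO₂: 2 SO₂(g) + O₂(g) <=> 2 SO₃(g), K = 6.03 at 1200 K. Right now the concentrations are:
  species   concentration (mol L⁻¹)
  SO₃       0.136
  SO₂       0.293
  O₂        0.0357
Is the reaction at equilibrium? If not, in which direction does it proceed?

Q = [SO₃]² / ([SO₂]²·[O₂]) = (0.136)² / ((0.293)²·(0.0357)) = 6.03
Q = 6.03 = K, so the system is already at equilibrium.

no net change (already at equilibrium)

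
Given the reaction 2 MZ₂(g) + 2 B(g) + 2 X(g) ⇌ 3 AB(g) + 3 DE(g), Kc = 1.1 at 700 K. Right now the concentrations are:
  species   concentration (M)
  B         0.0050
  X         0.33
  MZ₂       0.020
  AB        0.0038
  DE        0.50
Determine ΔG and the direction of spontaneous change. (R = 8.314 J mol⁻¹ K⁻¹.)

Qc = [AB]³·[DE]³ / ([MZ₂]²·[B]²·[X]²) = (0.0038)³·(0.50)³ / ((0.020)²·(0.0050)²·(0.33)²) = 6.30
ΔG = RT ln(Qc/Kc) = (8.314 J mol⁻¹ K⁻¹)(700 K) × ln(6.30/1.1)
   = (5.820 kJ/mol)(1.745) = 10.2 kJ/mol
ΔG > 0, so the forward reaction is non-spontaneous (proceeds in reverse).

ΔG = 10.2 kJ/mol; the forward reaction is non-spontaneous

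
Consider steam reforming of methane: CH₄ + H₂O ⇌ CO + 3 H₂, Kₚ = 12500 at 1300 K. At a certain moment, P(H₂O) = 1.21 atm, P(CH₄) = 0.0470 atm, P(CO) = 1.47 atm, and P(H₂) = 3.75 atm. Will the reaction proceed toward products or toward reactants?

Qₚ = P(CO)·P(H₂)³ / (P(CH₄)·P(H₂O)) = (1.47)·(3.75)³ / ((0.0470)·(1.21)) = 1360
Qₚ = 1360 < Kₚ = 12500, so the forward reaction proceeds.

forward (toward products)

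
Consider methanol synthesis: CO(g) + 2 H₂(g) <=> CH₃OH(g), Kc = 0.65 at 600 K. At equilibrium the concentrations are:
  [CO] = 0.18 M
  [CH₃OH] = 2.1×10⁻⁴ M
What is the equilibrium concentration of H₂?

[H₂] = 0.042 M

At equilibrium, Kc = [CH₃OH] / ([CO]·[H₂]²) = 0.65.
(2.1×10⁻⁴) / ((0.18)·([H₂])²) = 0.65
[H₂]² = 0.00179 ⇒ [H₂] = 0.042 M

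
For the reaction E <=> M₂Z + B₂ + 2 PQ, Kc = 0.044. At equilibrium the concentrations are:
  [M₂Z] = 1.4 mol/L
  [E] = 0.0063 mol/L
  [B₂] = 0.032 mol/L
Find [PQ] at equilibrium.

[PQ] = 0.079 mol/L

At equilibrium, Kc = [M₂Z]·[B₂]·[PQ]² / [E] = 0.044.
(1.4)·(0.032)·([PQ])² / (0.0063) = 0.044
[PQ]² = 0.00619 ⇒ [PQ] = 0.079 mol/L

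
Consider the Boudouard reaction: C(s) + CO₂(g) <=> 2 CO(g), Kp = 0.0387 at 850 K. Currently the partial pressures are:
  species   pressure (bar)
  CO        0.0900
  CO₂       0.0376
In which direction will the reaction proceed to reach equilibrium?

reverse (toward reactants)

(C is a pure solid — omitted from Qp.)
Qp = P(CO)² / P(CO₂) = (0.0900)² / (0.0376) = 0.215
Qp = 0.215 > Kp = 0.0387, so the reverse reaction proceeds.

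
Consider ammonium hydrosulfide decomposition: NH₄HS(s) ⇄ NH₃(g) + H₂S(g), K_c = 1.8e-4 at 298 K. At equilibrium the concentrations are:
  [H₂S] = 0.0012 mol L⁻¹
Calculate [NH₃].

[NH₃] = 0.15 mol L⁻¹

(NH₄HS is a pure solid — omitted from K_c.)
At equilibrium, K_c = [NH₃]·[H₂S] = 1.8e-4.
([NH₃])·(0.0012) = 1.8e-4
[NH₃] = 0.150 = 0.15 mol L⁻¹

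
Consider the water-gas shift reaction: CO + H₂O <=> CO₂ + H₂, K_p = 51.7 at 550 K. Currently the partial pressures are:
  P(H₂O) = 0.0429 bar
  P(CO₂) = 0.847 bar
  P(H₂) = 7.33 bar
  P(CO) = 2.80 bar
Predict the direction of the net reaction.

neither direction; the system is at equilibrium

Q_p = P(CO₂)·P(H₂) / (P(CO)·P(H₂O)) = (0.847)·(7.33) / ((2.80)·(0.0429)) = 51.7
Q_p = 51.7 = K_p, so the system is already at equilibrium.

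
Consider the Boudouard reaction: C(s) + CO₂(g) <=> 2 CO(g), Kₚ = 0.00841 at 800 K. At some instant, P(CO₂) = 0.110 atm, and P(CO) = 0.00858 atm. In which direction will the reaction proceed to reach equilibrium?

(C is a pure solid — omitted from Qₚ.)
Qₚ = P(CO)² / P(CO₂) = (0.00858)² / (0.110) = 6.69×10⁻⁴
Qₚ = 6.69×10⁻⁴ < Kₚ = 0.00841, so the forward reaction proceeds.

to the right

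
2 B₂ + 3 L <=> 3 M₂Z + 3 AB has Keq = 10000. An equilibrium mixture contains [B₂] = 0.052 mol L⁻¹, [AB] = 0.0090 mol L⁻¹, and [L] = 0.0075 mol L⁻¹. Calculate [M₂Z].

At equilibrium, Keq = [M₂Z]³·[AB]³ / ([B₂]²·[L]³) = 10000.
([M₂Z])³·(0.0090)³ / ((0.052)²·(0.0075)³) = 10000
[M₂Z]³ = 15.6 ⇒ [M₂Z] = 2.5 mol L⁻¹

[M₂Z] = 2.5 mol L⁻¹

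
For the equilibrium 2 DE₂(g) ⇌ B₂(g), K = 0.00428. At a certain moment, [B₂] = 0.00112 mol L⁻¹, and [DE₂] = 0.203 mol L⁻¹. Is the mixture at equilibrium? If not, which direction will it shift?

Q = [B₂] / [DE₂]² = (0.00112) / (0.203)² = 0.0272
Q = 0.0272 > K = 0.00428: net reverse reaction.

no; Q > K, reaction proceeds in reverse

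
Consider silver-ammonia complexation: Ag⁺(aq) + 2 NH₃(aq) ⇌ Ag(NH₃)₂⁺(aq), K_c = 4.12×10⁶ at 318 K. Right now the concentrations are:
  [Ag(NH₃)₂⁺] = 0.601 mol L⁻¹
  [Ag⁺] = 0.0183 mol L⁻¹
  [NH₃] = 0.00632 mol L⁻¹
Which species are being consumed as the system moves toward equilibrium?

Q_c = [Ag(NH₃)₂⁺] / ([Ag⁺]·[NH₃]²) = (0.601) / ((0.0183)·(0.00632)²) = 8.22×10⁵
Q_c = 8.22×10⁵ < K_c = 4.12×10⁶: net forward reaction.

Ag⁺, NH₃ (reactants)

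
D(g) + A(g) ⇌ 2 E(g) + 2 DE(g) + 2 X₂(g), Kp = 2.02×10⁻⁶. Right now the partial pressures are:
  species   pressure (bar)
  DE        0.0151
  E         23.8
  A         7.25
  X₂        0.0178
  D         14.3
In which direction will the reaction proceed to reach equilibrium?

to the right

Qp = P(E)²·P(DE)²·P(X₂)² / (P(D)·P(A)) = (23.8)²·(0.0151)²·(0.0178)² / ((14.3)·(7.25)) = 3.95×10⁻⁷
Qp = 3.95×10⁻⁷ < Kp = 2.02×10⁻⁶, so the forward reaction proceeds.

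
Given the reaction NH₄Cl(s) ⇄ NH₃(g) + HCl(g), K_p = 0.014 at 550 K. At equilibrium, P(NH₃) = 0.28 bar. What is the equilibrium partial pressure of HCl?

(NH₄Cl is a pure solid — omitted from K_p.)
At equilibrium, K_p = P(NH₃)·P(HCl) = 0.014.
(0.28)·(P(HCl)) = 0.014
P(HCl) = 0.0500 = 0.050 bar

P(HCl) = 0.050 bar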